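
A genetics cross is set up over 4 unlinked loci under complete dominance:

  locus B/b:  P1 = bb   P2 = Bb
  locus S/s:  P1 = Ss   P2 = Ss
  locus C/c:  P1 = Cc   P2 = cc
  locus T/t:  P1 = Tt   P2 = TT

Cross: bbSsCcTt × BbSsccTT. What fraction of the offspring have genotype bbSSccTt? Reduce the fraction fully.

bbSsCcTt gametes: bSCT×2, bSCt×2, bScT×2, bSct×2, bsCT×2, bsCt×2, bscT×2, bsct×2
BbSsccTT gametes: BScT×4, BscT×4, bScT×4, bscT×4
bbSsCcTt×BbSsccTT grid (16·16=256): BbSSCcTT=8 BbSSCcTt=8 BbSSccTT=8 BbSSccTt=8 BbSsCcTT=16 BbSsCcTt=16 BbSsccTT=16 BbSsccTt=16 BbssCcTT=8 BbssCcTt=8 BbssccTT=8 BbssccTt=8 bbSSCcTT=8 bbSSCcTt=8 bbSSccTT=8 bbSSccTt=8 bbSsCcTT=16 bbSsCcTt=16 bbSsccTT=16 bbSsccTt=16 bbssCcTT=8 bbssCcTt=8 bbssccTT=8 bbssccTt=8
bbSSccTt hits 8/256; gcd=8; 8÷8/256÷8 = 1/32

P(bbSSccTt) = 1/32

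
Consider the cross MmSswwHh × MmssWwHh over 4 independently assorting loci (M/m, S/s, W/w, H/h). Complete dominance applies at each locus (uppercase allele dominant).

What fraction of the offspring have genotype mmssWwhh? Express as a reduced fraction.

P(mmssWwhh) = 1/64

MmSswwHh gametes: MSwH×2, MSwh×2, MswH×2, Mswh×2, mSwH×2, mSwh×2, mswH×2, mswh×2
MmssWwHh gametes: MsWH×2, MsWh×2, MswH×2, Mswh×2, msWH×2, msWh×2, mswH×2, mswh×2
MmSswwHh×MmssWwHh grid (16·16=256): MMSsWwHH=4 MMSsWwHh=8 MMSsWwhh=4 MMSswwHH=4 MMSswwHh=8 MMSswwhh=4 MMssWwHH=4 MMssWwHh=8 MMssWwhh=4 MMsswwHH=4 MMsswwHh=8 MMsswwhh=4 MmSsWwHH=8 MmSsWwHh=16 MmSsWwhh=8 MmSswwHH=8 MmSswwHh=16 MmSswwhh=8 MmssWwHH=8 MmssWwHh=16 MmssWwhh=8 MmsswwHH=8 MmsswwHh=16 Mmsswwhh=8 mmSsWwHH=4 mmSsWwHh=8 mmSsWwhh=4 mmSswwHH=4 mmSswwHh=8 mmSswwhh=4 mmssWwHH=4 mmssWwHh=8 mmssWwhh=4 mmsswwHH=4 mmsswwHh=8 mmsswwhh=4
mmssWwhh hits 4/256; gcd=4; 4÷4/256÷4 = 1/64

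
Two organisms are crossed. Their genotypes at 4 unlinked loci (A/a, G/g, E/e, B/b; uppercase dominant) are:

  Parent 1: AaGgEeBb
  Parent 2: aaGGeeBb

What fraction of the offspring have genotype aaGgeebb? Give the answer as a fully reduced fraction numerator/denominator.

AaGgEeBb gametes: AGEB×1, AGEb×1, AGeB×1, AGeb×1, AgEB×1, AgEb×1, AgeB×1, Ageb×1, aGEB×1, aGEb×1, aGeB×1, aGeb×1, agEB×1, agEb×1, ageB×1, ageb×1
aaGGeeBb gametes: aGeB×8, aGeb×8
AaGgEeBb×aaGGeeBb grid (16·16=256): AaGGEeBB=8 AaGGEeBb=16 AaGGEebb=8 AaGGeeBB=8 AaGGeeBb=16 AaGGeebb=8 AaGgEeBB=8 AaGgEeBb=16 AaGgEebb=8 AaGgeeBB=8 AaGgeeBb=16 AaGgeebb=8 aaGGEeBB=8 aaGGEeBb=16 aaGGEebb=8 aaGGeeBB=8 aaGGeeBb=16 aaGGeebb=8 aaGgEeBB=8 aaGgEeBb=16 aaGgEebb=8 aaGgeeBB=8 aaGgeeBb=16 aaGgeebb=8
aaGgeebb hits 8/256; gcd=8; 8÷8/256÷8 = 1/32

P(aaGgeebb) = 1/32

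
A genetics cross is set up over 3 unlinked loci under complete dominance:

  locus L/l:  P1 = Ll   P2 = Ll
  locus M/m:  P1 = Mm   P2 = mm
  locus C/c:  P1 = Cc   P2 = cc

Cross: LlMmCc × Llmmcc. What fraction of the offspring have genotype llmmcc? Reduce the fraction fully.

LlMmCc gametes: LMC×1, LMc×1, LmC×1, Lmc×1, lMC×1, lMc×1, lmC×1, lmc×1
Llmmcc gametes: Lmc×4, lmc×4
LlMmCc×Llmmcc grid (8·8=64): LLMmCc=4 LLMmcc=4 LLmmCc=4 LLmmcc=4 LlMmCc=8 LlMmcc=8 LlmmCc=8 Llmmcc=8 llMmCc=4 llMmcc=4 llmmCc=4 llmmcc=4
llmmcc hits 4/64; gcd=4; 4÷4/64÷4 = 1/16

P(llmmcc) = 1/16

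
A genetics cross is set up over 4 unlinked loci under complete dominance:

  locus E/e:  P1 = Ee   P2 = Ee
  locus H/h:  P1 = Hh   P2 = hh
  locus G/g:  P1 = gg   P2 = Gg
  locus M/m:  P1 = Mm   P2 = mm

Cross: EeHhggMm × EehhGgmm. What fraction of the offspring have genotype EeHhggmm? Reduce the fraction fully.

EeHhggMm gametes: EHgM×2, EHgm×2, EhgM×2, Ehgm×2, eHgM×2, eHgm×2, ehgM×2, ehgm×2
EehhGgmm gametes: EhGm×4, Ehgm×4, ehGm×4, ehgm×4
EeHhggMm×EehhGgmm grid (16·16=256): EEHhGgMm=8 EEHhGgmm=8 EEHhggMm=8 EEHhggmm=8 EEhhGgMm=8 EEhhGgmm=8 EEhhggMm=8 EEhhggmm=8 EeHhGgMm=16 EeHhGgmm=16 EeHhggMm=16 EeHhggmm=16 EehhGgMm=16 EehhGgmm=16 EehhggMm=16 Eehhggmm=16 eeHhGgMm=8 eeHhGgmm=8 eeHhggMm=8 eeHhggmm=8 eehhGgMm=8 eehhGgmm=8 eehhggMm=8 eehhggmm=8
EeHhggmm hits 16/256; gcd=16; 16÷16/256÷16 = 1/16

P(EeHhggmm) = 1/16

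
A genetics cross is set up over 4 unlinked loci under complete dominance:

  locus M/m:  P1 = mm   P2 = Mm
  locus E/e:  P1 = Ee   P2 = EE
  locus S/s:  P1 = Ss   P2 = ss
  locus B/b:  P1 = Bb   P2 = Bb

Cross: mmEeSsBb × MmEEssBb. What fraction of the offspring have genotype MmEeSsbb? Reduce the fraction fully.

mmEeSsBb gametes: mESB×2, mESb×2, mEsB×2, mEsb×2, meSB×2, meSb×2, mesB×2, mesb×2
MmEEssBb gametes: MEsB×4, MEsb×4, mEsB×4, mEsb×4
mmEeSsBb×MmEEssBb grid (16·16=256): MmEESsBB=8 MmEESsBb=16 MmEESsbb=8 MmEEssBB=8 MmEEssBb=16 MmEEssbb=8 MmEeSsBB=8 MmEeSsBb=16 MmEeSsbb=8 MmEessBB=8 MmEessBb=16 MmEessbb=8 mmEESsBB=8 mmEESsBb=16 mmEESsbb=8 mmEEssBB=8 mmEEssBb=16 mmEEssbb=8 mmEeSsBB=8 mmEeSsBb=16 mmEeSsbb=8 mmEessBB=8 mmEessBb=16 mmEessbb=8
MmEeSsbb hits 8/256; gcd=8; 8÷8/256÷8 = 1/32

P(MmEeSsbb) = 1/32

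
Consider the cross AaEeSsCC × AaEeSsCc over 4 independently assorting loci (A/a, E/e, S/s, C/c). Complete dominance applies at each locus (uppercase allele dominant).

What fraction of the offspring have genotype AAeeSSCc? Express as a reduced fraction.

AaEeSsCC gametes: AESC×2, AEsC×2, AeSC×2, AesC×2, aESC×2, aEsC×2, aeSC×2, aesC×2
AaEeSsCc gametes: AESC×1, AESc×1, AEsC×1, AEsc×1, AeSC×1, AeSc×1, AesC×1, Aesc×1, aESC×1, aESc×1, aEsC×1, aEsc×1, aeSC×1, aeSc×1, aesC×1, aesc×1
AaEeSsCC×AaEeSsCc grid (16·16=256): AAEESSCC=2 AAEESSCc=2 AAEESsCC=4 AAEESsCc=4 AAEEssCC=2 AAEEssCc=2 AAEeSSCC=4 AAEeSSCc=4 AAEeSsCC=8 AAEeSsCc=8 AAEessCC=4 AAEessCc=4 AAeeSSCC=2 AAeeSSCc=2 AAeeSsCC=4 AAeeSsCc=4 AAeessCC=2 AAeessCc=2 AaEESSCC=4 AaEESSCc=4 AaEESsCC=8 AaEESsCc=8 AaEEssCC=4 AaEEssCc=4 AaEeSSCC=8 AaEeSSCc=8 AaEeSsCC=16 AaEeSsCc=16 AaEessCC=8 AaEessCc=8 AaeeSSCC=4 AaeeSSCc=4 AaeeSsCC=8 AaeeSsCc=8 AaeessCC=4 AaeessCc=4 aaEESSCC=2 aaEESSCc=2 aaEESsCC=4 aaEESsCc=4 aaEEssCC=2 aaEEssCc=2 aaEeSSCC=4 aaEeSSCc=4 aaEeSsCC=8 aaEeSsCc=8 aaEessCC=4 aaEessCc=4 aaeeSSCC=2 aaeeSSCc=2 aaeeSsCC=4 aaeeSsCc=4 aaeessCC=2 aaeessCc=2
AAeeSSCc hits 2/256; gcd=2; 2÷2/256÷2 = 1/128

P(AAeeSSCc) = 1/128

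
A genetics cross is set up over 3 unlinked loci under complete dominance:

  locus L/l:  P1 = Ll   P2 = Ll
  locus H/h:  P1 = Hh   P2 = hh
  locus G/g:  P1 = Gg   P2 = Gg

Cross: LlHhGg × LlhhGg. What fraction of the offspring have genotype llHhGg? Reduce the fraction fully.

LlHhGg gametes: LHG×1, LHg×1, LhG×1, Lhg×1, lHG×1, lHg×1, lhG×1, lhg×1
LlhhGg gametes: LhG×2, Lhg×2, lhG×2, lhg×2
LlHhGg×LlhhGg grid (8·8=64): LLHhGG=2 LLHhGg=4 LLHhgg=2 LLhhGG=2 LLhhGg=4 LLhhgg=2 LlHhGG=4 LlHhGg=8 LlHhgg=4 LlhhGG=4 LlhhGg=8 Llhhgg=4 llHhGG=2 llHhGg=4 llHhgg=2 llhhGG=2 llhhGg=4 llhhgg=2
llHhGg hits 4/64; gcd=4; 4÷4/64÷4 = 1/16

P(llHhGg) = 1/16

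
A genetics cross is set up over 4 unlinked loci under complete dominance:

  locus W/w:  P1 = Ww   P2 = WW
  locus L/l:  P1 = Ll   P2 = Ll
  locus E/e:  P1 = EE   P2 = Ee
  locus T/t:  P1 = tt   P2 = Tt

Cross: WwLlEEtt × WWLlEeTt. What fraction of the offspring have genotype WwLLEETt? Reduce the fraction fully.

P(WwLLEETt) = 1/32

WwLlEEtt gametes: WLEt×4, WlEt×4, wLEt×4, wlEt×4
WWLlEeTt gametes: WLET×2, WLEt×2, WLeT×2, WLet×2, WlET×2, WlEt×2, WleT×2, Wlet×2
WwLlEEtt×WWLlEeTt grid (16·16=256): WWLLEETt=8 WWLLEEtt=8 WWLLEeTt=8 WWLLEett=8 WWLlEETt=16 WWLlEEtt=16 WWLlEeTt=16 WWLlEett=16 WWllEETt=8 WWllEEtt=8 WWllEeTt=8 WWllEett=8 WwLLEETt=8 WwLLEEtt=8 WwLLEeTt=8 WwLLEett=8 WwLlEETt=16 WwLlEEtt=16 WwLlEeTt=16 WwLlEett=16 WwllEETt=8 WwllEEtt=8 WwllEeTt=8 WwllEett=8
WwLLEETt hits 8/256; gcd=8; 8÷8/256÷8 = 1/32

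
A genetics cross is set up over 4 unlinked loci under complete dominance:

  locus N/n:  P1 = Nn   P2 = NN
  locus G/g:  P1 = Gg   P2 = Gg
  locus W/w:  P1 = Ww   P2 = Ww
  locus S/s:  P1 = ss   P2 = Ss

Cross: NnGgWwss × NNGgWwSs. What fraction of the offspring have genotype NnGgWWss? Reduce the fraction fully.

NnGgWwss gametes: NGWs×2, NGws×2, NgWs×2, Ngws×2, nGWs×2, nGws×2, ngWs×2, ngws×2
NNGgWwSs gametes: NGWS×2, NGWs×2, NGwS×2, NGws×2, NgWS×2, NgWs×2, NgwS×2, Ngws×2
NnGgWwss×NNGgWwSs grid (16·16=256): NNGGWWSs=4 NNGGWWss=4 NNGGWwSs=8 NNGGWwss=8 NNGGwwSs=4 NNGGwwss=4 NNGgWWSs=8 NNGgWWss=8 NNGgWwSs=16 NNGgWwss=16 NNGgwwSs=8 NNGgwwss=8 NNggWWSs=4 NNggWWss=4 NNggWwSs=8 NNggWwss=8 NNggwwSs=4 NNggwwss=4 NnGGWWSs=4 NnGGWWss=4 NnGGWwSs=8 NnGGWwss=8 NnGGwwSs=4 NnGGwwss=4 NnGgWWSs=8 NnGgWWss=8 NnGgWwSs=16 NnGgWwss=16 NnGgwwSs=8 NnGgwwss=8 NnggWWSs=4 NnggWWss=4 NnggWwSs=8 NnggWwss=8 NnggwwSs=4 Nnggwwss=4
NnGgWWss hits 8/256; gcd=8; 8÷8/256÷8 = 1/32

P(NnGgWWss) = 1/32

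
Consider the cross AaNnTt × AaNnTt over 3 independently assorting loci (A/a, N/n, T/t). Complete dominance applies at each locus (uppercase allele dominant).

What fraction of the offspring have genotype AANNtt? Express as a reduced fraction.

P(AANNtt) = 1/64

AaNnTt gametes: ANT×1, ANt×1, AnT×1, Ant×1, aNT×1, aNt×1, anT×1, ant×1
AaNnTt gametes: ANT×1, ANt×1, AnT×1, Ant×1, aNT×1, aNt×1, anT×1, ant×1
AaNnTt×AaNnTt grid (8·8=64): AANNTT=1 AANNTt=2 AANNtt=1 AANnTT=2 AANnTt=4 AANntt=2 AAnnTT=1 AAnnTt=2 AAnntt=1 AaNNTT=2 AaNNTt=4 AaNNtt=2 AaNnTT=4 AaNnTt=8 AaNntt=4 AannTT=2 AannTt=4 Aanntt=2 aaNNTT=1 aaNNTt=2 aaNNtt=1 aaNnTT=2 aaNnTt=4 aaNntt=2 aannTT=1 aannTt=2 aanntt=1
AANNtt hits 1/64; gcd=1; 1÷1/64÷1 = 1/64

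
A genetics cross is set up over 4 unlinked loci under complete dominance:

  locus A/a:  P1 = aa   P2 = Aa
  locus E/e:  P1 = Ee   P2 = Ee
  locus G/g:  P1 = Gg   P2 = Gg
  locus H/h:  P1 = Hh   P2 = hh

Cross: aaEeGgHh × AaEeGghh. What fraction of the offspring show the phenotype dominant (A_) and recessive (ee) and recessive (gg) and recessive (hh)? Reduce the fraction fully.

aaEeGgHh gametes: aEGH×2, aEGh×2, aEgH×2, aEgh×2, aeGH×2, aeGh×2, aegH×2, aegh×2
AaEeGghh gametes: AEGh×2, AEgh×2, AeGh×2, Aegh×2, aEGh×2, aEgh×2, aeGh×2, aegh×2
aaEeGgHh×AaEeGghh grid (16·16=256): AaEEGGHh=4 AaEEGGhh=4 AaEEGgHh=8 AaEEGghh=8 AaEEggHh=4 AaEEgghh=4 AaEeGGHh=8 AaEeGGhh=8 AaEeGgHh=16 AaEeGghh=16 AaEeggHh=8 AaEegghh=8 AaeeGGHh=4 AaeeGGhh=4 AaeeGgHh=8 AaeeGghh=8 AaeeggHh=4 Aaeegghh=4 aaEEGGHh=4 aaEEGGhh=4 aaEEGgHh=8 aaEEGghh=8 aaEEggHh=4 aaEEgghh=4 aaEeGGHh=8 aaEeGGhh=8 aaEeGgHh=16 aaEeGghh=16 aaEeggHh=8 aaEegghh=8 aaeeGGHh=4 aaeeGGhh=4 aaeeGgHh=8 aaeeGghh=8 aaeeggHh=4 aaeegghh=4
A_ ee gg hh hits 4/256; gcd=4; 4÷4/256÷4 = 1/64

P(A_ ee gg hh) = 1/64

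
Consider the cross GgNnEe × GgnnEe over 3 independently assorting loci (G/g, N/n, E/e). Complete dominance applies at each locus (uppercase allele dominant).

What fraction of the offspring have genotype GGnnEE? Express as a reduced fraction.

P(GGnnEE) = 1/32

GgNnEe gametes: GNE×1, GNe×1, GnE×1, Gne×1, gNE×1, gNe×1, gnE×1, gne×1
GgnnEe gametes: GnE×2, Gne×2, gnE×2, gne×2
GgNnEe×GgnnEe grid (8·8=64): GGNnEE=2 GGNnEe=4 GGNnee=2 GGnnEE=2 GGnnEe=4 GGnnee=2 GgNnEE=4 GgNnEe=8 GgNnee=4 GgnnEE=4 GgnnEe=8 Ggnnee=4 ggNnEE=2 ggNnEe=4 ggNnee=2 ggnnEE=2 ggnnEe=4 ggnnee=2
GGnnEE hits 2/64; gcd=2; 2÷2/64÷2 = 1/32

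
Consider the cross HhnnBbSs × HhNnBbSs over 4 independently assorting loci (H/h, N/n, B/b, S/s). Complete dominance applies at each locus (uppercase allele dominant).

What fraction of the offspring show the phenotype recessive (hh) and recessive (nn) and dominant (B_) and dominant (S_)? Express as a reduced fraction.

HhnnBbSs gametes: HnBS×2, HnBs×2, HnbS×2, Hnbs×2, hnBS×2, hnBs×2, hnbS×2, hnbs×2
HhNnBbSs gametes: HNBS×1, HNBs×1, HNbS×1, HNbs×1, HnBS×1, HnBs×1, HnbS×1, Hnbs×1, hNBS×1, hNBs×1, hNbS×1, hNbs×1, hnBS×1, hnBs×1, hnbS×1, hnbs×1
HhnnBbSs×HhNnBbSs grid (16·16=256): HHNnBBSS=2 HHNnBBSs=4 HHNnBBss=2 HHNnBbSS=4 HHNnBbSs=8 HHNnBbss=4 HHNnbbSS=2 HHNnbbSs=4 HHNnbbss=2 HHnnBBSS=2 HHnnBBSs=4 HHnnBBss=2 HHnnBbSS=4 HHnnBbSs=8 HHnnBbss=4 HHnnbbSS=2 HHnnbbSs=4 HHnnbbss=2 HhNnBBSS=4 HhNnBBSs=8 HhNnBBss=4 HhNnBbSS=8 HhNnBbSs=16 HhNnBbss=8 HhNnbbSS=4 HhNnbbSs=8 HhNnbbss=4 HhnnBBSS=4 HhnnBBSs=8 HhnnBBss=4 HhnnBbSS=8 HhnnBbSs=16 HhnnBbss=8 HhnnbbSS=4 HhnnbbSs=8 Hhnnbbss=4 hhNnBBSS=2 hhNnBBSs=4 hhNnBBss=2 hhNnBbSS=4 hhNnBbSs=8 hhNnBbss=4 hhNnbbSS=2 hhNnbbSs=4 hhNnbbss=2 hhnnBBSS=2 hhnnBBSs=4 hhnnBBss=2 hhnnBbSS=4 hhnnBbSs=8 hhnnBbss=4 hhnnbbSS=2 hhnnbbSs=4 hhnnbbss=2
hh nn B_ S_ hits 18/256; gcd=2; 18÷2/256÷2 = 9/128

P(hh nn B_ S_) = 9/128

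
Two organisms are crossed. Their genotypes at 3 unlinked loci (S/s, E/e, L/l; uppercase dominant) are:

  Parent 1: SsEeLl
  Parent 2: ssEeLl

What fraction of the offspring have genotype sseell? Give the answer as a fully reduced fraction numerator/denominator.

SsEeLl gametes: SEL×1, SEl×1, SeL×1, Sel×1, sEL×1, sEl×1, seL×1, sel×1
ssEeLl gametes: sEL×2, sEl×2, seL×2, sel×2
SsEeLl×ssEeLl grid (8·8=64): SsEELL=2 SsEELl=4 SsEEll=2 SsEeLL=4 SsEeLl=8 SsEell=4 SseeLL=2 SseeLl=4 Sseell=2 ssEELL=2 ssEELl=4 ssEEll=2 ssEeLL=4 ssEeLl=8 ssEell=4 sseeLL=2 sseeLl=4 sseell=2
sseell hits 2/64; gcd=2; 2÷2/64÷2 = 1/32

P(sseell) = 1/32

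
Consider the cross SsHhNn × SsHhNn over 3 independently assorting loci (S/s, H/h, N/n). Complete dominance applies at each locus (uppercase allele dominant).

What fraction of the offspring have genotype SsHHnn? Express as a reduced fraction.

P(SsHHnn) = 1/32

SsHhNn gametes: SHN×1, SHn×1, ShN×1, Shn×1, sHN×1, sHn×1, shN×1, shn×1
SsHhNn gametes: SHN×1, SHn×1, ShN×1, Shn×1, sHN×1, sHn×1, shN×1, shn×1
SsHhNn×SsHhNn grid (8·8=64): SSHHNN=1 SSHHNn=2 SSHHnn=1 SSHhNN=2 SSHhNn=4 SSHhnn=2 SShhNN=1 SShhNn=2 SShhnn=1 SsHHNN=2 SsHHNn=4 SsHHnn=2 SsHhNN=4 SsHhNn=8 SsHhnn=4 SshhNN=2 SshhNn=4 Sshhnn=2 ssHHNN=1 ssHHNn=2 ssHHnn=1 ssHhNN=2 ssHhNn=4 ssHhnn=2 sshhNN=1 sshhNn=2 sshhnn=1
SsHHnn hits 2/64; gcd=2; 2÷2/64÷2 = 1/32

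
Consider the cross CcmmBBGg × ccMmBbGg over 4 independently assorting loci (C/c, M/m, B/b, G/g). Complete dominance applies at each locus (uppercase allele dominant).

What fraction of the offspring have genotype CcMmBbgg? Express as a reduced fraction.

P(CcMmBbgg) = 1/32

CcmmBBGg gametes: CmBG×4, CmBg×4, cmBG×4, cmBg×4
ccMmBbGg gametes: cMBG×2, cMBg×2, cMbG×2, cMbg×2, cmBG×2, cmBg×2, cmbG×2, cmbg×2
CcmmBBGg×ccMmBbGg grid (16·16=256): CcMmBBGG=8 CcMmBBGg=16 CcMmBBgg=8 CcMmBbGG=8 CcMmBbGg=16 CcMmBbgg=8 CcmmBBGG=8 CcmmBBGg=16 CcmmBBgg=8 CcmmBbGG=8 CcmmBbGg=16 CcmmBbgg=8 ccMmBBGG=8 ccMmBBGg=16 ccMmBBgg=8 ccMmBbGG=8 ccMmBbGg=16 ccMmBbgg=8 ccmmBBGG=8 ccmmBBGg=16 ccmmBBgg=8 ccmmBbGG=8 ccmmBbGg=16 ccmmBbgg=8
CcMmBbgg hits 8/256; gcd=8; 8÷8/256÷8 = 1/32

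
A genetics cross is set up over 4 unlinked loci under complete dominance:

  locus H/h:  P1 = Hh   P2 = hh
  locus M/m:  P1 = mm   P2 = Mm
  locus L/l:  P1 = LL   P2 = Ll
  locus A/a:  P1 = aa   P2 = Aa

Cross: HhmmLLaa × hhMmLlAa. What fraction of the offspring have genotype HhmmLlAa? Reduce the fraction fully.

HhmmLLaa gametes: HmLa×8, hmLa×8
hhMmLlAa gametes: hMLA×2, hMLa×2, hMlA×2, hMla×2, hmLA×2, hmLa×2, hmlA×2, hmla×2
HhmmLLaa×hhMmLlAa grid (16·16=256): HhMmLLAa=16 HhMmLLaa=16 HhMmLlAa=16 HhMmLlaa=16 HhmmLLAa=16 HhmmLLaa=16 HhmmLlAa=16 HhmmLlaa=16 hhMmLLAa=16 hhMmLLaa=16 hhMmLlAa=16 hhMmLlaa=16 hhmmLLAa=16 hhmmLLaa=16 hhmmLlAa=16 hhmmLlaa=16
HhmmLlAa hits 16/256; gcd=16; 16÷16/256÷16 = 1/16

P(HhmmLlAa) = 1/16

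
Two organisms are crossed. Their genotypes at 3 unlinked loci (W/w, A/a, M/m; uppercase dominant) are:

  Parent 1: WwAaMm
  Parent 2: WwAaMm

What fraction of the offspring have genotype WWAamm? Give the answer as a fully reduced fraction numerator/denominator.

WwAaMm gametes: WAM×1, WAm×1, WaM×1, Wam×1, wAM×1, wAm×1, waM×1, wam×1
WwAaMm gametes: WAM×1, WAm×1, WaM×1, Wam×1, wAM×1, wAm×1, waM×1, wam×1
WwAaMm×WwAaMm grid (8·8=64): WWAAMM=1 WWAAMm=2 WWAAmm=1 WWAaMM=2 WWAaMm=4 WWAamm=2 WWaaMM=1 WWaaMm=2 WWaamm=1 WwAAMM=2 WwAAMm=4 WwAAmm=2 WwAaMM=4 WwAaMm=8 WwAamm=4 WwaaMM=2 WwaaMm=4 Wwaamm=2 wwAAMM=1 wwAAMm=2 wwAAmm=1 wwAaMM=2 wwAaMm=4 wwAamm=2 wwaaMM=1 wwaaMm=2 wwaamm=1
WWAamm hits 2/64; gcd=2; 2÷2/64÷2 = 1/32

P(WWAamm) = 1/32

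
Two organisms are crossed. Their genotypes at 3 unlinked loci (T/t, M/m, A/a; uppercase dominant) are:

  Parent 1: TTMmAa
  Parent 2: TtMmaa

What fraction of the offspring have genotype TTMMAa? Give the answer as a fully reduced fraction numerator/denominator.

TTMmAa gametes: TMA×2, TMa×2, TmA×2, Tma×2
TtMmaa gametes: TMa×2, Tma×2, tMa×2, tma×2
TTMmAa×TtMmaa grid (8·8=64): TTMMAa=4 TTMMaa=4 TTMmAa=8 TTMmaa=8 TTmmAa=4 TTmmaa=4 TtMMAa=4 TtMMaa=4 TtMmAa=8 TtMmaa=8 TtmmAa=4 Ttmmaa=4
TTMMAa hits 4/64; gcd=4; 4÷4/64÷4 = 1/16

P(TTMMAa) = 1/16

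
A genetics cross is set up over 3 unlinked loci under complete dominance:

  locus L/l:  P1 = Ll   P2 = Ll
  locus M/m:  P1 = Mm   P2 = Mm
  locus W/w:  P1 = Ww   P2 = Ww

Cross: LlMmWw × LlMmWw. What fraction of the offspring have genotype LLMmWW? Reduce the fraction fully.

LlMmWw gametes: LMW×1, LMw×1, LmW×1, Lmw×1, lMW×1, lMw×1, lmW×1, lmw×1
LlMmWw gametes: LMW×1, LMw×1, LmW×1, Lmw×1, lMW×1, lMw×1, lmW×1, lmw×1
LlMmWw×LlMmWw grid (8·8=64): LLMMWW=1 LLMMWw=2 LLMMww=1 LLMmWW=2 LLMmWw=4 LLMmww=2 LLmmWW=1 LLmmWw=2 LLmmww=1 LlMMWW=2 LlMMWw=4 LlMMww=2 LlMmWW=4 LlMmWw=8 LlMmww=4 LlmmWW=2 LlmmWw=4 Llmmww=2 llMMWW=1 llMMWw=2 llMMww=1 llMmWW=2 llMmWw=4 llMmww=2 llmmWW=1 llmmWw=2 llmmww=1
LLMmWW hits 2/64; gcd=2; 2÷2/64÷2 = 1/32

P(LLMmWW) = 1/32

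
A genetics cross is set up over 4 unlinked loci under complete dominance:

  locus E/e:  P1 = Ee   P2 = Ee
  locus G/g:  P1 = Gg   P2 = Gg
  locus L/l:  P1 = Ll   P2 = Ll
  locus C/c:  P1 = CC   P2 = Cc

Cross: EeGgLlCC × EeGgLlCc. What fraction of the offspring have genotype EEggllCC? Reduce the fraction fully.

EeGgLlCC gametes: EGLC×2, EGlC×2, EgLC×2, EglC×2, eGLC×2, eGlC×2, egLC×2, eglC×2
EeGgLlCc gametes: EGLC×1, EGLc×1, EGlC×1, EGlc×1, EgLC×1, EgLc×1, EglC×1, Eglc×1, eGLC×1, eGLc×1, eGlC×1, eGlc×1, egLC×1, egLc×1, eglC×1, eglc×1
EeGgLlCC×EeGgLlCc grid (16·16=256): EEGGLLCC=2 EEGGLLCc=2 EEGGLlCC=4 EEGGLlCc=4 EEGGllCC=2 EEGGllCc=2 EEGgLLCC=4 EEGgLLCc=4 EEGgLlCC=8 EEGgLlCc=8 EEGgllCC=4 EEGgllCc=4 EEggLLCC=2 EEggLLCc=2 EEggLlCC=4 EEggLlCc=4 EEggllCC=2 EEggllCc=2 EeGGLLCC=4 EeGGLLCc=4 EeGGLlCC=8 EeGGLlCc=8 EeGGllCC=4 EeGGllCc=4 EeGgLLCC=8 EeGgLLCc=8 EeGgLlCC=16 EeGgLlCc=16 EeGgllCC=8 EeGgllCc=8 EeggLLCC=4 EeggLLCc=4 EeggLlCC=8 EeggLlCc=8 EeggllCC=4 EeggllCc=4 eeGGLLCC=2 eeGGLLCc=2 eeGGLlCC=4 eeGGLlCc=4 eeGGllCC=2 eeGGllCc=2 eeGgLLCC=4 eeGgLLCc=4 eeGgLlCC=8 eeGgLlCc=8 eeGgllCC=4 eeGgllCc=4 eeggLLCC=2 eeggLLCc=2 eeggLlCC=4 eeggLlCc=4 eeggllCC=2 eeggllCc=2
EEggllCC hits 2/256; gcd=2; 2÷2/256÷2 = 1/128

P(EEggllCC) = 1/128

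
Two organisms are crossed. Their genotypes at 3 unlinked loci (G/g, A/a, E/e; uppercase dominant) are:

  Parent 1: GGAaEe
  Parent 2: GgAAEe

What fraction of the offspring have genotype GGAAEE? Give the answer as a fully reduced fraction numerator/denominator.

GGAaEe gametes: GAE×2, GAe×2, GaE×2, Gae×2
GgAAEe gametes: GAE×2, GAe×2, gAE×2, gAe×2
GGAaEe×GgAAEe grid (8·8=64): GGAAEE=4 GGAAEe=8 GGAAee=4 GGAaEE=4 GGAaEe=8 GGAaee=4 GgAAEE=4 GgAAEe=8 GgAAee=4 GgAaEE=4 GgAaEe=8 GgAaee=4
GGAAEE hits 4/64; gcd=4; 4÷4/64÷4 = 1/16

P(GGAAEE) = 1/16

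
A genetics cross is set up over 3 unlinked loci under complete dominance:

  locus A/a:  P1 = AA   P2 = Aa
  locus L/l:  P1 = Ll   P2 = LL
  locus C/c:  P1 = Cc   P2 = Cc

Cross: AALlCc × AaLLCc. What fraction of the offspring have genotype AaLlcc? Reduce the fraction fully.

P(AaLlcc) = 1/16

AALlCc gametes: ALC×2, ALc×2, AlC×2, Alc×2
AaLLCc gametes: ALC×2, ALc×2, aLC×2, aLc×2
AALlCc×AaLLCc grid (8·8=64): AALLCC=4 AALLCc=8 AALLcc=4 AALlCC=4 AALlCc=8 AALlcc=4 AaLLCC=4 AaLLCc=8 AaLLcc=4 AaLlCC=4 AaLlCc=8 AaLlcc=4
AaLlcc hits 4/64; gcd=4; 4÷4/64÷4 = 1/16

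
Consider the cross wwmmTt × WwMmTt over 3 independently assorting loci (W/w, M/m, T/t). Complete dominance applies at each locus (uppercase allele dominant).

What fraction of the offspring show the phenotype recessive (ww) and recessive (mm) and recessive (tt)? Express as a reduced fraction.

P(ww mm tt) = 1/16

wwmmTt gametes: wmT×4, wmt×4
WwMmTt gametes: WMT×1, WMt×1, WmT×1, Wmt×1, wMT×1, wMt×1, wmT×1, wmt×1
wwmmTt×WwMmTt grid (8·8=64): WwMmTT=4 WwMmTt=8 WwMmtt=4 WwmmTT=4 WwmmTt=8 Wwmmtt=4 wwMmTT=4 wwMmTt=8 wwMmtt=4 wwmmTT=4 wwmmTt=8 wwmmtt=4
ww mm tt hits 4/64; gcd=4; 4÷4/64÷4 = 1/16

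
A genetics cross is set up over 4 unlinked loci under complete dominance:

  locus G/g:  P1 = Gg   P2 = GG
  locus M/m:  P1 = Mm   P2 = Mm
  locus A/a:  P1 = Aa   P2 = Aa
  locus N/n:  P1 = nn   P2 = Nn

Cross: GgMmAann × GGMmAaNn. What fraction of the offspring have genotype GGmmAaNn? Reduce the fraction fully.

P(GGmmAaNn) = 1/32

GgMmAann gametes: GMAn×2, GMan×2, GmAn×2, Gman×2, gMAn×2, gMan×2, gmAn×2, gman×2
GGMmAaNn gametes: GMAN×2, GMAn×2, GMaN×2, GMan×2, GmAN×2, GmAn×2, GmaN×2, Gman×2
GgMmAann×GGMmAaNn grid (16·16=256): GGMMAANn=4 GGMMAAnn=4 GGMMAaNn=8 GGMMAann=8 GGMMaaNn=4 GGMMaann=4 GGMmAANn=8 GGMmAAnn=8 GGMmAaNn=16 GGMmAann=16 GGMmaaNn=8 GGMmaann=8 GGmmAANn=4 GGmmAAnn=4 GGmmAaNn=8 GGmmAann=8 GGmmaaNn=4 GGmmaann=4 GgMMAANn=4 GgMMAAnn=4 GgMMAaNn=8 GgMMAann=8 GgMMaaNn=4 GgMMaann=4 GgMmAANn=8 GgMmAAnn=8 GgMmAaNn=16 GgMmAann=16 GgMmaaNn=8 GgMmaann=8 GgmmAANn=4 GgmmAAnn=4 GgmmAaNn=8 GgmmAann=8 GgmmaaNn=4 Ggmmaann=4
GGmmAaNn hits 8/256; gcd=8; 8÷8/256÷8 = 1/32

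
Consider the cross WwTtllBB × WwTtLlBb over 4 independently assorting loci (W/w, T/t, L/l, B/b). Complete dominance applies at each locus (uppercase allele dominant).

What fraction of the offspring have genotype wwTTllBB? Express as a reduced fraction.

P(wwTTllBB) = 1/64

WwTtllBB gametes: WTlB×4, WtlB×4, wTlB×4, wtlB×4
WwTtLlBb gametes: WTLB×1, WTLb×1, WTlB×1, WTlb×1, WtLB×1, WtLb×1, WtlB×1, Wtlb×1, wTLB×1, wTLb×1, wTlB×1, wTlb×1, wtLB×1, wtLb×1, wtlB×1, wtlb×1
WwTtllBB×WwTtLlBb grid (16·16=256): WWTTLlBB=4 WWTTLlBb=4 WWTTllBB=4 WWTTllBb=4 WWTtLlBB=8 WWTtLlBb=8 WWTtllBB=8 WWTtllBb=8 WWttLlBB=4 WWttLlBb=4 WWttllBB=4 WWttllBb=4 WwTTLlBB=8 WwTTLlBb=8 WwTTllBB=8 WwTTllBb=8 WwTtLlBB=16 WwTtLlBb=16 WwTtllBB=16 WwTtllBb=16 WwttLlBB=8 WwttLlBb=8 WwttllBB=8 WwttllBb=8 wwTTLlBB=4 wwTTLlBb=4 wwTTllBB=4 wwTTllBb=4 wwTtLlBB=8 wwTtLlBb=8 wwTtllBB=8 wwTtllBb=8 wwttLlBB=4 wwttLlBb=4 wwttllBB=4 wwttllBb=4
wwTTllBB hits 4/256; gcd=4; 4÷4/256÷4 = 1/64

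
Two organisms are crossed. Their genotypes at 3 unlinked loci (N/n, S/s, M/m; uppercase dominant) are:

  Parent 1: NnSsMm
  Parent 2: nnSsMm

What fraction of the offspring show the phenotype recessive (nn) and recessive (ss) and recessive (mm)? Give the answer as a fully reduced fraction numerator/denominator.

NnSsMm gametes: NSM×1, NSm×1, NsM×1, Nsm×1, nSM×1, nSm×1, nsM×1, nsm×1
nnSsMm gametes: nSM×2, nSm×2, nsM×2, nsm×2
NnSsMm×nnSsMm grid (8·8=64): NnSSMM=2 NnSSMm=4 NnSSmm=2 NnSsMM=4 NnSsMm=8 NnSsmm=4 NnssMM=2 NnssMm=4 Nnssmm=2 nnSSMM=2 nnSSMm=4 nnSSmm=2 nnSsMM=4 nnSsMm=8 nnSsmm=4 nnssMM=2 nnssMm=4 nnssmm=2
nn ss mm hits 2/64; gcd=2; 2÷2/64÷2 = 1/32

P(nn ss mm) = 1/32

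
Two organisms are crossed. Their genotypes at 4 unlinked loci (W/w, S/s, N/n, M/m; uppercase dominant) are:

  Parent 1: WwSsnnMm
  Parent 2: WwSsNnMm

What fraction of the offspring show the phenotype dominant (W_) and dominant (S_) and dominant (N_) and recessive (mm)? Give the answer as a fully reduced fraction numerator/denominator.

WwSsnnMm gametes: WSnM×2, WSnm×2, WsnM×2, Wsnm×2, wSnM×2, wSnm×2, wsnM×2, wsnm×2
WwSsNnMm gametes: WSNM×1, WSNm×1, WSnM×1, WSnm×1, WsNM×1, WsNm×1, WsnM×1, Wsnm×1, wSNM×1, wSNm×1, wSnM×1, wSnm×1, wsNM×1, wsNm×1, wsnM×1, wsnm×1
WwSsnnMm×WwSsNnMm grid (16·16=256): WWSSNnMM=2 WWSSNnMm=4 WWSSNnmm=2 WWSSnnMM=2 WWSSnnMm=4 WWSSnnmm=2 WWSsNnMM=4 WWSsNnMm=8 WWSsNnmm=4 WWSsnnMM=4 WWSsnnMm=8 WWSsnnmm=4 WWssNnMM=2 WWssNnMm=4 WWssNnmm=2 WWssnnMM=2 WWssnnMm=4 WWssnnmm=2 WwSSNnMM=4 WwSSNnMm=8 WwSSNnmm=4 WwSSnnMM=4 WwSSnnMm=8 WwSSnnmm=4 WwSsNnMM=8 WwSsNnMm=16 WwSsNnmm=8 WwSsnnMM=8 WwSsnnMm=16 WwSsnnmm=8 WwssNnMM=4 WwssNnMm=8 WwssNnmm=4 WwssnnMM=4 WwssnnMm=8 Wwssnnmm=4 wwSSNnMM=2 wwSSNnMm=4 wwSSNnmm=2 wwSSnnMM=2 wwSSnnMm=4 wwSSnnmm=2 wwSsNnMM=4 wwSsNnMm=8 wwSsNnmm=4 wwSsnnMM=4 wwSsnnMm=8 wwSsnnmm=4 wwssNnMM=2 wwssNnMm=4 wwssNnmm=2 wwssnnMM=2 wwssnnMm=4 wwssnnmm=2
W_ S_ N_ mm hits 18/256; gcd=2; 18÷2/256÷2 = 9/128

P(W_ S_ N_ mm) = 9/128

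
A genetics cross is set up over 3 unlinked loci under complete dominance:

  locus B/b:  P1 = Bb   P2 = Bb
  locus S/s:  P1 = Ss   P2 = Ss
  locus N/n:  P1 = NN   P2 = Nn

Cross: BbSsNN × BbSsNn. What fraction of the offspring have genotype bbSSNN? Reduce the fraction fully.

BbSsNN gametes: BSN×2, BsN×2, bSN×2, bsN×2
BbSsNn gametes: BSN×1, BSn×1, BsN×1, Bsn×1, bSN×1, bSn×1, bsN×1, bsn×1
BbSsNN×BbSsNn grid (8·8=64): BBSSNN=2 BBSSNn=2 BBSsNN=4 BBSsNn=4 BBssNN=2 BBssNn=2 BbSSNN=4 BbSSNn=4 BbSsNN=8 BbSsNn=8 BbssNN=4 BbssNn=4 bbSSNN=2 bbSSNn=2 bbSsNN=4 bbSsNn=4 bbssNN=2 bbssNn=2
bbSSNN hits 2/64; gcd=2; 2÷2/64÷2 = 1/32

P(bbSSNN) = 1/32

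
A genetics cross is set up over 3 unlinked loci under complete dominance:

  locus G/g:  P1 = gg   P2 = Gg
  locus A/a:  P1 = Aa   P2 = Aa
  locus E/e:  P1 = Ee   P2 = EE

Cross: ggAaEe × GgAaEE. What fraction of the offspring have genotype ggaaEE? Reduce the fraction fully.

ggAaEe gametes: gAE×2, gAe×2, gaE×2, gae×2
GgAaEE gametes: GAE×2, GaE×2, gAE×2, gaE×2
ggAaEe×GgAaEE grid (8·8=64): GgAAEE=4 GgAAEe=4 GgAaEE=8 GgAaEe=8 GgaaEE=4 GgaaEe=4 ggAAEE=4 ggAAEe=4 ggAaEE=8 ggAaEe=8 ggaaEE=4 ggaaEe=4
ggaaEE hits 4/64; gcd=4; 4÷4/64÷4 = 1/16

P(ggaaEE) = 1/16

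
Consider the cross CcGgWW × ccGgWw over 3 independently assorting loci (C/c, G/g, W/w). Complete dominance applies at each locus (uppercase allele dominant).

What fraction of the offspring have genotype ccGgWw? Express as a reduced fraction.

P(ccGgWw) = 1/8

CcGgWW gametes: CGW×2, CgW×2, cGW×2, cgW×2
ccGgWw gametes: cGW×2, cGw×2, cgW×2, cgw×2
CcGgWW×ccGgWw grid (8·8=64): CcGGWW=4 CcGGWw=4 CcGgWW=8 CcGgWw=8 CcggWW=4 CcggWw=4 ccGGWW=4 ccGGWw=4 ccGgWW=8 ccGgWw=8 ccggWW=4 ccggWw=4
ccGgWw hits 8/64; gcd=8; 8÷8/64÷8 = 1/8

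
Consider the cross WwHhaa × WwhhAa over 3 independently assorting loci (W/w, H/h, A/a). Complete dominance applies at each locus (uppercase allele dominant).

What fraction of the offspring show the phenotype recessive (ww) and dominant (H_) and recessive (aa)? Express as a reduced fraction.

P(ww H_ aa) = 1/16

WwHhaa gametes: WHa×2, Wha×2, wHa×2, wha×2
WwhhAa gametes: WhA×2, Wha×2, whA×2, wha×2
WwHhaa×WwhhAa grid (8·8=64): WWHhAa=4 WWHhaa=4 WWhhAa=4 WWhhaa=4 WwHhAa=8 WwHhaa=8 WwhhAa=8 Wwhhaa=8 wwHhAa=4 wwHhaa=4 wwhhAa=4 wwhhaa=4
ww H_ aa hits 4/64; gcd=4; 4÷4/64÷4 = 1/16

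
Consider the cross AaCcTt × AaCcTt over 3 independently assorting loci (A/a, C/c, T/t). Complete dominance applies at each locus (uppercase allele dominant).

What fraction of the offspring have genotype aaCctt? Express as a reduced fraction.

AaCcTt gametes: ACT×1, ACt×1, AcT×1, Act×1, aCT×1, aCt×1, acT×1, act×1
AaCcTt gametes: ACT×1, ACt×1, AcT×1, Act×1, aCT×1, aCt×1, acT×1, act×1
AaCcTt×AaCcTt grid (8·8=64): AACCTT=1 AACCTt=2 AACCtt=1 AACcTT=2 AACcTt=4 AACctt=2 AAccTT=1 AAccTt=2 AAcctt=1 AaCCTT=2 AaCCTt=4 AaCCtt=2 AaCcTT=4 AaCcTt=8 AaCctt=4 AaccTT=2 AaccTt=4 Aacctt=2 aaCCTT=1 aaCCTt=2 aaCCtt=1 aaCcTT=2 aaCcTt=4 aaCctt=2 aaccTT=1 aaccTt=2 aacctt=1
aaCctt hits 2/64; gcd=2; 2÷2/64÷2 = 1/32

P(aaCctt) = 1/32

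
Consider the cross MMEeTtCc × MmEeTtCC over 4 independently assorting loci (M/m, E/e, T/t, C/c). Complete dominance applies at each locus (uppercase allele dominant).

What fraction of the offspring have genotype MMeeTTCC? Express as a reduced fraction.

P(MMeeTTCC) = 1/64

MMEeTtCc gametes: METC×2, METc×2, MEtC×2, MEtc×2, MeTC×2, MeTc×2, MetC×2, Metc×2
MmEeTtCC gametes: METC×2, MEtC×2, MeTC×2, MetC×2, mETC×2, mEtC×2, meTC×2, metC×2
MMEeTtCc×MmEeTtCC grid (16·16=256): MMEETTCC=4 MMEETTCc=4 MMEETtCC=8 MMEETtCc=8 MMEEttCC=4 MMEEttCc=4 MMEeTTCC=8 MMEeTTCc=8 MMEeTtCC=16 MMEeTtCc=16 MMEettCC=8 MMEettCc=8 MMeeTTCC=4 MMeeTTCc=4 MMeeTtCC=8 MMeeTtCc=8 MMeettCC=4 MMeettCc=4 MmEETTCC=4 MmEETTCc=4 MmEETtCC=8 MmEETtCc=8 MmEEttCC=4 MmEEttCc=4 MmEeTTCC=8 MmEeTTCc=8 MmEeTtCC=16 MmEeTtCc=16 MmEettCC=8 MmEettCc=8 MmeeTTCC=4 MmeeTTCc=4 MmeeTtCC=8 MmeeTtCc=8 MmeettCC=4 MmeettCc=4
MMeeTTCC hits 4/256; gcd=4; 4÷4/256÷4 = 1/64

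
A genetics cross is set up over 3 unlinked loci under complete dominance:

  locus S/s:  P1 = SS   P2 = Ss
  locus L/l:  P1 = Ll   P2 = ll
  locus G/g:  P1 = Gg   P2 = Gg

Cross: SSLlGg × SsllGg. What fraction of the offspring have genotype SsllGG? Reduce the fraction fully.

P(SsllGG) = 1/16

SSLlGg gametes: SLG×2, SLg×2, SlG×2, Slg×2
SsllGg gametes: SlG×2, Slg×2, slG×2, slg×2
SSLlGg×SsllGg grid (8·8=64): SSLlGG=4 SSLlGg=8 SSLlgg=4 SSllGG=4 SSllGg=8 SSllgg=4 SsLlGG=4 SsLlGg=8 SsLlgg=4 SsllGG=4 SsllGg=8 Ssllgg=4
SsllGG hits 4/64; gcd=4; 4÷4/64÷4 = 1/16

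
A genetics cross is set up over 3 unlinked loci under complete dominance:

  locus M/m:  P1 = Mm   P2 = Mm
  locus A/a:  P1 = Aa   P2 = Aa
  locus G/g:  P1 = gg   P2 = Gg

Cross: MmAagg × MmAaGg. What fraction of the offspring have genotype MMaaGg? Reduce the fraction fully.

MmAagg gametes: MAg×2, Mag×2, mAg×2, mag×2
MmAaGg gametes: MAG×1, MAg×1, MaG×1, Mag×1, mAG×1, mAg×1, maG×1, mag×1
MmAagg×MmAaGg grid (8·8=64): MMAAGg=2 MMAAgg=2 MMAaGg=4 MMAagg=4 MMaaGg=2 MMaagg=2 MmAAGg=4 MmAAgg=4 MmAaGg=8 MmAagg=8 MmaaGg=4 Mmaagg=4 mmAAGg=2 mmAAgg=2 mmAaGg=4 mmAagg=4 mmaaGg=2 mmaagg=2
MMaaGg hits 2/64; gcd=2; 2÷2/64÷2 = 1/32

P(MMaaGg) = 1/32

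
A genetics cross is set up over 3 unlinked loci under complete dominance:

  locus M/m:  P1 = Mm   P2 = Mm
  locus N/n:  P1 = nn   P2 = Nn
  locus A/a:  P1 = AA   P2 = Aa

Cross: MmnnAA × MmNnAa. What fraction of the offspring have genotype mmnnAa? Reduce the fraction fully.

MmnnAA gametes: MnA×4, mnA×4
MmNnAa gametes: MNA×1, MNa×1, MnA×1, Mna×1, mNA×1, mNa×1, mnA×1, mna×1
MmnnAA×MmNnAa grid (8·8=64): MMNnAA=4 MMNnAa=4 MMnnAA=4 MMnnAa=4 MmNnAA=8 MmNnAa=8 MmnnAA=8 MmnnAa=8 mmNnAA=4 mmNnAa=4 mmnnAA=4 mmnnAa=4
mmnnAa hits 4/64; gcd=4; 4÷4/64÷4 = 1/16

P(mmnnAa) = 1/16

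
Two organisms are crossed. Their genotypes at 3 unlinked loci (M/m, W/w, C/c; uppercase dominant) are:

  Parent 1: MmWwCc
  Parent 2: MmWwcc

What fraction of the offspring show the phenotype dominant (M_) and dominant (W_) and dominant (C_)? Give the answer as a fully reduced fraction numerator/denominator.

P(M_ W_ C_) = 9/32

MmWwCc gametes: MWC×1, MWc×1, MwC×1, Mwc×1, mWC×1, mWc×1, mwC×1, mwc×1
MmWwcc gametes: MWc×2, Mwc×2, mWc×2, mwc×2
MmWwCc×MmWwcc grid (8·8=64): MMWWCc=2 MMWWcc=2 MMWwCc=4 MMWwcc=4 MMwwCc=2 MMwwcc=2 MmWWCc=4 MmWWcc=4 MmWwCc=8 MmWwcc=8 MmwwCc=4 Mmwwcc=4 mmWWCc=2 mmWWcc=2 mmWwCc=4 mmWwcc=4 mmwwCc=2 mmwwcc=2
M_ W_ C_ hits 18/64; gcd=2; 18÷2/64÷2 = 9/32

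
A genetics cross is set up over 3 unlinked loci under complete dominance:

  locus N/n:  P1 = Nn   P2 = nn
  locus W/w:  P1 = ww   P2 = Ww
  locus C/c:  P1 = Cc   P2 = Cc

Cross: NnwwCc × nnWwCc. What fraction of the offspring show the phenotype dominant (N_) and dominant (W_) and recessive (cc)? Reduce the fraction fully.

NnwwCc gametes: NwC×2, Nwc×2, nwC×2, nwc×2
nnWwCc gametes: nWC×2, nWc×2, nwC×2, nwc×2
NnwwCc×nnWwCc grid (8·8=64): NnWwCC=4 NnWwCc=8 NnWwcc=4 NnwwCC=4 NnwwCc=8 Nnwwcc=4 nnWwCC=4 nnWwCc=8 nnWwcc=4 nnwwCC=4 nnwwCc=8 nnwwcc=4
N_ W_ cc hits 4/64; gcd=4; 4÷4/64÷4 = 1/16

P(N_ W_ cc) = 1/16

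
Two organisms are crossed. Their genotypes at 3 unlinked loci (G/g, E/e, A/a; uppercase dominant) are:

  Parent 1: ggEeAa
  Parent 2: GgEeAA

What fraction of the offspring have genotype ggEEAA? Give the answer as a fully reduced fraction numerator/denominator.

ggEeAa gametes: gEA×2, gEa×2, geA×2, gea×2
GgEeAA gametes: GEA×2, GeA×2, gEA×2, geA×2
ggEeAa×GgEeAA grid (8·8=64): GgEEAA=4 GgEEAa=4 GgEeAA=8 GgEeAa=8 GgeeAA=4 GgeeAa=4 ggEEAA=4 ggEEAa=4 ggEeAA=8 ggEeAa=8 ggeeAA=4 ggeeAa=4
ggEEAA hits 4/64; gcd=4; 4÷4/64÷4 = 1/16

P(ggEEAA) = 1/16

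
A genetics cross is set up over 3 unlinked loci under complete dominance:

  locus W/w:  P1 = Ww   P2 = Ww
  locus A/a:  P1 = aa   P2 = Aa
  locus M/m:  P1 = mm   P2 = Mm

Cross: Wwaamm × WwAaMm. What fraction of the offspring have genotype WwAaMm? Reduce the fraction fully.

Wwaamm gametes: Wam×4, wam×4
WwAaMm gametes: WAM×1, WAm×1, WaM×1, Wam×1, wAM×1, wAm×1, waM×1, wam×1
Wwaamm×WwAaMm grid (8·8=64): WWAaMm=4 WWAamm=4 WWaaMm=4 WWaamm=4 WwAaMm=8 WwAamm=8 WwaaMm=8 Wwaamm=8 wwAaMm=4 wwAamm=4 wwaaMm=4 wwaamm=4
WwAaMm hits 8/64; gcd=8; 8÷8/64÷8 = 1/8

P(WwAaMm) = 1/8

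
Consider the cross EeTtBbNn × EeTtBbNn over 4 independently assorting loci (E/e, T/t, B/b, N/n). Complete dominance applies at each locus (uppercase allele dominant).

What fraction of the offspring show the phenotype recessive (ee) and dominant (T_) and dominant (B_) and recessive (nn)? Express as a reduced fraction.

P(ee T_ B_ nn) = 9/256

EeTtBbNn gametes: ETBN×1, ETBn×1, ETbN×1, ETbn×1, EtBN×1, EtBn×1, EtbN×1, Etbn×1, eTBN×1, eTBn×1, eTbN×1, eTbn×1, etBN×1, etBn×1, etbN×1, etbn×1
EeTtBbNn gametes: ETBN×1, ETBn×1, ETbN×1, ETbn×1, EtBN×1, EtBn×1, EtbN×1, Etbn×1, eTBN×1, eTBn×1, eTbN×1, eTbn×1, etBN×1, etBn×1, etbN×1, etbn×1
EeTtBbNn×EeTtBbNn grid (16·16=256): EETTBBNN=1 EETTBBNn=2 EETTBBnn=1 EETTBbNN=2 EETTBbNn=4 EETTBbnn=2 EETTbbNN=1 EETTbbNn=2 EETTbbnn=1 EETtBBNN=2 EETtBBNn=4 EETtBBnn=2 EETtBbNN=4 EETtBbNn=8 EETtBbnn=4 EETtbbNN=2 EETtbbNn=4 EETtbbnn=2 EEttBBNN=1 EEttBBNn=2 EEttBBnn=1 EEttBbNN=2 EEttBbNn=4 EEttBbnn=2 EEttbbNN=1 EEttbbNn=2 EEttbbnn=1 EeTTBBNN=2 EeTTBBNn=4 EeTTBBnn=2 EeTTBbNN=4 EeTTBbNn=8 EeTTBbnn=4 EeTTbbNN=2 EeTTbbNn=4 EeTTbbnn=2 EeTtBBNN=4 EeTtBBNn=8 EeTtBBnn=4 EeTtBbNN=8 EeTtBbNn=16 EeTtBbnn=8 EeTtbbNN=4 EeTtbbNn=8 EeTtbbnn=4 EettBBNN=2 EettBBNn=4 EettBBnn=2 EettBbNN=4 EettBbNn=8 EettBbnn=4 EettbbNN=2 EettbbNn=4 Eettbbnn=2 eeTTBBNN=1 eeTTBBNn=2 eeTTBBnn=1 eeTTBbNN=2 eeTTBbNn=4 eeTTBbnn=2 eeTTbbNN=1 eeTTbbNn=2 eeTTbbnn=1 eeTtBBNN=2 eeTtBBNn=4 eeTtBBnn=2 eeTtBbNN=4 eeTtBbNn=8 eeTtBbnn=4 eeTtbbNN=2 eeTtbbNn=4 eeTtbbnn=2 eettBBNN=1 eettBBNn=2 eettBBnn=1 eettBbNN=2 eettBbNn=4 eettBbnn=2 eettbbNN=1 eettbbNn=2 eettbbnn=1
ee T_ B_ nn hits 9/256; gcd=1; 9÷1/256÷1 = 9/256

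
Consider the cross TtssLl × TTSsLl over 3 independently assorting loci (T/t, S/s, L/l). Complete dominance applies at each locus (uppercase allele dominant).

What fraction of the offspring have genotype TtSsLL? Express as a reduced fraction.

P(TtSsLL) = 1/16

TtssLl gametes: TsL×2, Tsl×2, tsL×2, tsl×2
TTSsLl gametes: TSL×2, TSl×2, TsL×2, Tsl×2
TtssLl×TTSsLl grid (8·8=64): TTSsLL=4 TTSsLl=8 TTSsll=4 TTssLL=4 TTssLl=8 TTssll=4 TtSsLL=4 TtSsLl=8 TtSsll=4 TtssLL=4 TtssLl=8 Ttssll=4
TtSsLL hits 4/64; gcd=4; 4÷4/64÷4 = 1/16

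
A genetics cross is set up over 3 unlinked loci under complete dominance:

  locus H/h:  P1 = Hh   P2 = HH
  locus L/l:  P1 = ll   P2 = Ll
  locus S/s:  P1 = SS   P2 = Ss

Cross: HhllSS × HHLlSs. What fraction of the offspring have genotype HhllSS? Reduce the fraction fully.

HhllSS gametes: HlS×4, hlS×4
HHLlSs gametes: HLS×2, HLs×2, HlS×2, Hls×2
HhllSS×HHLlSs grid (8·8=64): HHLlSS=8 HHLlSs=8 HHllSS=8 HHllSs=8 HhLlSS=8 HhLlSs=8 HhllSS=8 HhllSs=8
HhllSS hits 8/64; gcd=8; 8÷8/64÷8 = 1/8

P(HhllSS) = 1/8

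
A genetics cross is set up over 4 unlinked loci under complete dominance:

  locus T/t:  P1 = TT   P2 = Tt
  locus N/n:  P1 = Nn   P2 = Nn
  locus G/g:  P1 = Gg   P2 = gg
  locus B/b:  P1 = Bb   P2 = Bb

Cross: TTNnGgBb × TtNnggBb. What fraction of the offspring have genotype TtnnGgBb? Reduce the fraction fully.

TTNnGgBb gametes: TNGB×2, TNGb×2, TNgB×2, TNgb×2, TnGB×2, TnGb×2, TngB×2, Tngb×2
TtNnggBb gametes: TNgB×2, TNgb×2, TngB×2, Tngb×2, tNgB×2, tNgb×2, tngB×2, tngb×2
TTNnGgBb×TtNnggBb grid (16·16=256): TTNNGgBB=4 TTNNGgBb=8 TTNNGgbb=4 TTNNggBB=4 TTNNggBb=8 TTNNggbb=4 TTNnGgBB=8 TTNnGgBb=16 TTNnGgbb=8 TTNnggBB=8 TTNnggBb=16 TTNnggbb=8 TTnnGgBB=4 TTnnGgBb=8 TTnnGgbb=4 TTnnggBB=4 TTnnggBb=8 TTnnggbb=4 TtNNGgBB=4 TtNNGgBb=8 TtNNGgbb=4 TtNNggBB=4 TtNNggBb=8 TtNNggbb=4 TtNnGgBB=8 TtNnGgBb=16 TtNnGgbb=8 TtNnggBB=8 TtNnggBb=16 TtNnggbb=8 TtnnGgBB=4 TtnnGgBb=8 TtnnGgbb=4 TtnnggBB=4 TtnnggBb=8 Ttnnggbb=4
TtnnGgBb hits 8/256; gcd=8; 8÷8/256÷8 = 1/32

P(TtnnGgBb) = 1/32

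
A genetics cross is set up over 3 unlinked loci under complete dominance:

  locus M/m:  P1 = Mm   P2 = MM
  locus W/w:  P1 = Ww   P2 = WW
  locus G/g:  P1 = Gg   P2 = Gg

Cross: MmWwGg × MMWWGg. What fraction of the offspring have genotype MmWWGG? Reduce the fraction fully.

P(MmWWGG) = 1/16

MmWwGg gametes: MWG×1, MWg×1, MwG×1, Mwg×1, mWG×1, mWg×1, mwG×1, mwg×1
MMWWGg gametes: MWG×4, MWg×4
MmWwGg×MMWWGg grid (8·8=64): MMWWGG=4 MMWWGg=8 MMWWgg=4 MMWwGG=4 MMWwGg=8 MMWwgg=4 MmWWGG=4 MmWWGg=8 MmWWgg=4 MmWwGG=4 MmWwGg=8 MmWwgg=4
MmWWGG hits 4/64; gcd=4; 4÷4/64÷4 = 1/16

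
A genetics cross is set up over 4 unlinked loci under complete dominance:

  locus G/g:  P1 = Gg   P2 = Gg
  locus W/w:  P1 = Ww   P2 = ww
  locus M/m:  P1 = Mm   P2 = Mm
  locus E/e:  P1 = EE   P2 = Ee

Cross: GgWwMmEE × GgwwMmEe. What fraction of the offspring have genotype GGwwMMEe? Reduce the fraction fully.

GgWwMmEE gametes: GWME×2, GWmE×2, GwME×2, GwmE×2, gWME×2, gWmE×2, gwME×2, gwmE×2
GgwwMmEe gametes: GwME×2, GwMe×2, GwmE×2, Gwme×2, gwME×2, gwMe×2, gwmE×2, gwme×2
GgWwMmEE×GgwwMmEe grid (16·16=256): GGWwMMEE=4 GGWwMMEe=4 GGWwMmEE=8 GGWwMmEe=8 GGWwmmEE=4 GGWwmmEe=4 GGwwMMEE=4 GGwwMMEe=4 GGwwMmEE=8 GGwwMmEe=8 GGwwmmEE=4 GGwwmmEe=4 GgWwMMEE=8 GgWwMMEe=8 GgWwMmEE=16 GgWwMmEe=16 GgWwmmEE=8 GgWwmmEe=8 GgwwMMEE=8 GgwwMMEe=8 GgwwMmEE=16 GgwwMmEe=16 GgwwmmEE=8 GgwwmmEe=8 ggWwMMEE=4 ggWwMMEe=4 ggWwMmEE=8 ggWwMmEe=8 ggWwmmEE=4 ggWwmmEe=4 ggwwMMEE=4 ggwwMMEe=4 ggwwMmEE=8 ggwwMmEe=8 ggwwmmEE=4 ggwwmmEe=4
GGwwMMEe hits 4/256; gcd=4; 4÷4/256÷4 = 1/64

P(GGwwMMEe) = 1/64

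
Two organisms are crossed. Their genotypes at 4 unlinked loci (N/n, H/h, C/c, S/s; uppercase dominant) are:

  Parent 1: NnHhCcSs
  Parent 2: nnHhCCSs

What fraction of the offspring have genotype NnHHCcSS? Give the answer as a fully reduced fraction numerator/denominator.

P(NnHHCcSS) = 1/64

NnHhCcSs gametes: NHCS×1, NHCs×1, NHcS×1, NHcs×1, NhCS×1, NhCs×1, NhcS×1, Nhcs×1, nHCS×1, nHCs×1, nHcS×1, nHcs×1, nhCS×1, nhCs×1, nhcS×1, nhcs×1
nnHhCCSs gametes: nHCS×4, nHCs×4, nhCS×4, nhCs×4
NnHhCcSs×nnHhCCSs grid (16·16=256): NnHHCCSS=4 NnHHCCSs=8 NnHHCCss=4 NnHHCcSS=4 NnHHCcSs=8 NnHHCcss=4 NnHhCCSS=8 NnHhCCSs=16 NnHhCCss=8 NnHhCcSS=8 NnHhCcSs=16 NnHhCcss=8 NnhhCCSS=4 NnhhCCSs=8 NnhhCCss=4 NnhhCcSS=4 NnhhCcSs=8 NnhhCcss=4 nnHHCCSS=4 nnHHCCSs=8 nnHHCCss=4 nnHHCcSS=4 nnHHCcSs=8 nnHHCcss=4 nnHhCCSS=8 nnHhCCSs=16 nnHhCCss=8 nnHhCcSS=8 nnHhCcSs=16 nnHhCcss=8 nnhhCCSS=4 nnhhCCSs=8 nnhhCCss=4 nnhhCcSS=4 nnhhCcSs=8 nnhhCcss=4
NnHHCcSS hits 4/256; gcd=4; 4÷4/256÷4 = 1/64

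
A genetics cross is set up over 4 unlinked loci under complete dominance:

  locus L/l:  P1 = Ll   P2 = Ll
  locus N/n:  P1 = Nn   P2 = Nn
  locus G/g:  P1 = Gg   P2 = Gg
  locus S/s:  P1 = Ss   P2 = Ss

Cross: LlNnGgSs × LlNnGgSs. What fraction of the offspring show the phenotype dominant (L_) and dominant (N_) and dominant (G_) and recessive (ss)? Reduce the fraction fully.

P(L_ N_ G_ ss) = 27/256

LlNnGgSs gametes: LNGS×1, LNGs×1, LNgS×1, LNgs×1, LnGS×1, LnGs×1, LngS×1, Lngs×1, lNGS×1, lNGs×1, lNgS×1, lNgs×1, lnGS×1, lnGs×1, lngS×1, lngs×1
LlNnGgSs gametes: LNGS×1, LNGs×1, LNgS×1, LNgs×1, LnGS×1, LnGs×1, LngS×1, Lngs×1, lNGS×1, lNGs×1, lNgS×1, lNgs×1, lnGS×1, lnGs×1, lngS×1, lngs×1
LlNnGgSs×LlNnGgSs grid (16·16=256): LLNNGGSS=1 LLNNGGSs=2 LLNNGGss=1 LLNNGgSS=2 LLNNGgSs=4 LLNNGgss=2 LLNNggSS=1 LLNNggSs=2 LLNNggss=1 LLNnGGSS=2 LLNnGGSs=4 LLNnGGss=2 LLNnGgSS=4 LLNnGgSs=8 LLNnGgss=4 LLNnggSS=2 LLNnggSs=4 LLNnggss=2 LLnnGGSS=1 LLnnGGSs=2 LLnnGGss=1 LLnnGgSS=2 LLnnGgSs=4 LLnnGgss=2 LLnnggSS=1 LLnnggSs=2 LLnnggss=1 LlNNGGSS=2 LlNNGGSs=4 LlNNGGss=2 LlNNGgSS=4 LlNNGgSs=8 LlNNGgss=4 LlNNggSS=2 LlNNggSs=4 LlNNggss=2 LlNnGGSS=4 LlNnGGSs=8 LlNnGGss=4 LlNnGgSS=8 LlNnGgSs=16 LlNnGgss=8 LlNnggSS=4 LlNnggSs=8 LlNnggss=4 LlnnGGSS=2 LlnnGGSs=4 LlnnGGss=2 LlnnGgSS=4 LlnnGgSs=8 LlnnGgss=4 LlnnggSS=2 LlnnggSs=4 Llnnggss=2 llNNGGSS=1 llNNGGSs=2 llNNGGss=1 llNNGgSS=2 llNNGgSs=4 llNNGgss=2 llNNggSS=1 llNNggSs=2 llNNggss=1 llNnGGSS=2 llNnGGSs=4 llNnGGss=2 llNnGgSS=4 llNnGgSs=8 llNnGgss=4 llNnggSS=2 llNnggSs=4 llNnggss=2 llnnGGSS=1 llnnGGSs=2 llnnGGss=1 llnnGgSS=2 llnnGgSs=4 llnnGgss=2 llnnggSS=1 llnnggSs=2 llnnggss=1
L_ N_ G_ ss hits 27/256; gcd=1; 27÷1/256÷1 = 27/256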